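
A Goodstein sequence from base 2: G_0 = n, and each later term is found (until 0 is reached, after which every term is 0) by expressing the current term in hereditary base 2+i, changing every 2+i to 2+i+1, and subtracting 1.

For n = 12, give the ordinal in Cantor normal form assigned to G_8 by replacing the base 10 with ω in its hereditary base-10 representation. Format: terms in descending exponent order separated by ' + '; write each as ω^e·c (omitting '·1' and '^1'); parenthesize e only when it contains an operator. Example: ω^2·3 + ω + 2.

(0) 12|_2 = 2^(2 + 1) + 2^2 ↦ 3^(3 + 1) + 3^3|_3 = 108 ⇒ 107
(1) 107|_3 = 3^(3 + 1) + 2·3^2 + 2·3 + 2 ↦ 4^(4 + 1) + 2·4^2 + 2·4 + 2|_4 = 1066 ⇒ 1065
(2) 1065|_4 = 4^(4 + 1) + 2·4^2 + 2·4 + 1 ↦ 5^(5 + 1) + 2·5^2 + 2·5 + 1|_5 = 15686 ⇒ 15685
(3) 15685|_5 = 5^(5 + 1) + 2·5^2 + 2·5 ↦ 6^(6 + 1) + 2·6^2 + 2·6|_6 = 280020 ⇒ 280019
(4) 280019|_6 = 6^(6 + 1) + 2·6^2 + 6 + 5 ↦ 7^(7 + 1) + 2·7^2 + 7 + 5|_7 = 5764911 ⇒ 5764910
(5) 5764910|_7 = 7^(7 + 1) + 2·7^2 + 7 + 4 ↦ 8^(8 + 1) + 2·8^2 + 8 + 4|_8 = 134217868 ⇒ 134217867
(6) 134217867|_8 = 8^(8 + 1) + 2·8^2 + 8 + 3 ↦ 9^(9 + 1) + 2·9^2 + 9 + 3|_9 = 3486784575 ⇒ 3486784574
(7) 3486784574|_9 = 9^(9 + 1) + 2·9^2 + 9 + 2 ↦ 10^(10 + 1) + 2·10^2 + 10 + 2|_10 = 100000000212 ⇒ 100000000211

ω^(ω + 1) + ω^2·2 + ω + 1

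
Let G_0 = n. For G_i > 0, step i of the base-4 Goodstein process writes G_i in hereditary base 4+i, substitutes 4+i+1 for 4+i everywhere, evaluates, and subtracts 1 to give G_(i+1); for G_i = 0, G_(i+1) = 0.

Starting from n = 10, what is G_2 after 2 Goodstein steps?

12

[0] 10 ≡ 2·4 + 2 (base 4). Lift 5: 12. −1: 11.
[1] 11 ≡ 2·5 + 1 (base 5). Lift 6: 13. −1: 12.
[2] 12 ≡ 2·6 (base 6). Lift 7: 14. −1: 13.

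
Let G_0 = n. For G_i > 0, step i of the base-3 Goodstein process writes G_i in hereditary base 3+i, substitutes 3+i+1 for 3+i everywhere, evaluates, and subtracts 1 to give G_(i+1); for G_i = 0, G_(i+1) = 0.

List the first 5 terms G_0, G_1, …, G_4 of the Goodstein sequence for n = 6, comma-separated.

step 0: 6 = 2·3; sub 4 for 3: 2·4; = 8; G_1 = 8−1 = 7
step 1: 7 = 4 + 3; sub 5 for 4: 5 + 3; = 8; G_2 = 8−1 = 7
step 2: 7 = 5 + 2; sub 6 for 5: 6 + 2; = 8; G_3 = 8−1 = 7
step 3: 7 = 6 + 1; sub 7 for 6: 7 + 1; = 8; G_4 = 8−1 = 7

6, 7, 7, 7, 7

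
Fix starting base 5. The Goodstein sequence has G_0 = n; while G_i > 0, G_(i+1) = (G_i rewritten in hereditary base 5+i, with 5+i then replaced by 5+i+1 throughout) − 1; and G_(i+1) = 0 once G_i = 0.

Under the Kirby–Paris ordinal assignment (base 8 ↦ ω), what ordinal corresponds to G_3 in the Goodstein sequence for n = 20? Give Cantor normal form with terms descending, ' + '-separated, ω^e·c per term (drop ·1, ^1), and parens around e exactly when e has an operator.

ω·3 + 3

[0] 20 ≡ 4·5 (base 5). Lift 6: 24. −1: 23.
[1] 23 ≡ 3·6 + 5 (base 6). Lift 7: 26. −1: 25.
[2] 25 ≡ 3·7 + 4 (base 7). Lift 8: 28. −1: 27.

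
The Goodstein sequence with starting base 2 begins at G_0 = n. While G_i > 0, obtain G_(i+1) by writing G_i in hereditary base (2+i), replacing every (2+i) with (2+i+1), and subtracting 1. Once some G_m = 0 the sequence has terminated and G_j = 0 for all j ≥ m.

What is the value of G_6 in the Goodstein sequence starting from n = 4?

G_0 = 4. HB_2(4) = 2^2. Bump = 27. G_1 = 26.
G_1 = 26. HB_3(26) = 2·3^2 + 2·3 + 2. Bump = 42. G_2 = 41.
G_2 = 41. HB_4(41) = 2·4^2 + 2·4 + 1. Bump = 61. G_3 = 60.
G_3 = 60. HB_5(60) = 2·5^2 + 2·5. Bump = 84. G_4 = 83.
G_4 = 83. HB_6(83) = 2·6^2 + 6 + 5. Bump = 110. G_5 = 109.
G_5 = 109. HB_7(109) = 2·7^2 + 7 + 4. Bump = 140. G_6 = 139.
G_6 = 139. HB_8(139) = 2·8^2 + 8 + 3. Bump = 174. G_7 = 173.

139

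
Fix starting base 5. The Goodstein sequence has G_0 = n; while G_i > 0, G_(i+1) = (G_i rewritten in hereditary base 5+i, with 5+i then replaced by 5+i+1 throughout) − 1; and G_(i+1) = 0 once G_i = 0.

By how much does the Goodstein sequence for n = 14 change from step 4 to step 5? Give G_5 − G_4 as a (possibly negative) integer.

1

G_0 = 14. HB_5(14) = 2·5 + 4. Bump = 16. G_1 = 15.
G_1 = 15. HB_6(15) = 2·6 + 3. Bump = 17. G_2 = 16.
G_2 = 16. HB_7(16) = 2·7 + 2. Bump = 18. G_3 = 17.
G_3 = 17. HB_8(17) = 2·8 + 1. Bump = 19. G_4 = 18.
G_4 = 18. HB_9(18) = 2·9. Bump = 20. G_5 = 19.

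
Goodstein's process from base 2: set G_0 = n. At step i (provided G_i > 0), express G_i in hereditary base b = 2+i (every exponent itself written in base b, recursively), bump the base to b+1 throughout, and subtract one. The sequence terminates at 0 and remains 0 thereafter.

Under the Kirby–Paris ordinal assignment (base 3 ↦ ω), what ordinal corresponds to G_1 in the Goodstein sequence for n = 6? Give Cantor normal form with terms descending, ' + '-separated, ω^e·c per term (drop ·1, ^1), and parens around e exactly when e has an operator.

ω^ω + 2

G_0=6  [base 2] 2^2 + 2  →[2↦3]→  3^3 + 3 = 30  −1 ⇒ G_1=29
G_1=29  [base 3] 3^3 + 2  →[3↦4]→  4^4 + 2 = 258  −1 ⇒ G_2=257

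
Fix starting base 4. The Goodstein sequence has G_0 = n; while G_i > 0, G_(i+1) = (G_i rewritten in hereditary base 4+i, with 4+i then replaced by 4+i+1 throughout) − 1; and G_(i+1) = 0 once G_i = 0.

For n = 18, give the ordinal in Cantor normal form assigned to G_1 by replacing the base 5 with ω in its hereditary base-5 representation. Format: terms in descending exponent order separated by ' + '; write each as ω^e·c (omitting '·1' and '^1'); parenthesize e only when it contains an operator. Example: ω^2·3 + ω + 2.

ω^2 + 1

18 —HB4→ 4^2 + 2 —bump→ 5^2 + 2 = 27 —(−1)→ 26
26 —HB5→ 5^2 + 1 —bump→ 6^2 + 1 = 37 —(−1)→ 36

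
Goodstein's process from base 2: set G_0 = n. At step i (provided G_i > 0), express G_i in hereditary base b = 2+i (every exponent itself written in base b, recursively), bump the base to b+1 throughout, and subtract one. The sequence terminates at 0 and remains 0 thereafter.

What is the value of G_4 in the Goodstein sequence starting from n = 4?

[0] 4 ≡ 2^2 (base 2). Lift 3: 27. −1: 26.
[1] 26 ≡ 2·3^2 + 2·3 + 2 (base 3). Lift 4: 42. −1: 41.
[2] 41 ≡ 2·4^2 + 2·4 + 1 (base 4). Lift 5: 61. −1: 60.
[3] 60 ≡ 2·5^2 + 2·5 (base 5). Lift 6: 84. −1: 83.
[4] 83 ≡ 2·6^2 + 6 + 5 (base 6). Lift 7: 110. −1: 109.

83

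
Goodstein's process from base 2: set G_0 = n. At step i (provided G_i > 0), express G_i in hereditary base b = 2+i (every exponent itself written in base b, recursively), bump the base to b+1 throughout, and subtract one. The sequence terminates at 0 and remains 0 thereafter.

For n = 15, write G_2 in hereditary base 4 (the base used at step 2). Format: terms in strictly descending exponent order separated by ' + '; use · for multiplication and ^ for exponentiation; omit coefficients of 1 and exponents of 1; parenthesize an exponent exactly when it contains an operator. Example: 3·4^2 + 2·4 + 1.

4^(4 + 1) + 4^4 + 3

(0) 15|_2 = 2^(2 + 1) + 2^2 + 2 + 1 ↦ 3^(3 + 1) + 3^3 + 3 + 1|_3 = 112 ⇒ 111
(1) 111|_3 = 3^(3 + 1) + 3^3 + 3 ↦ 4^(4 + 1) + 4^4 + 4|_4 = 1284 ⇒ 1283
(2) 1283|_4 = 4^(4 + 1) + 4^4 + 3 ↦ 5^(5 + 1) + 5^5 + 3|_5 = 18753 ⇒ 18752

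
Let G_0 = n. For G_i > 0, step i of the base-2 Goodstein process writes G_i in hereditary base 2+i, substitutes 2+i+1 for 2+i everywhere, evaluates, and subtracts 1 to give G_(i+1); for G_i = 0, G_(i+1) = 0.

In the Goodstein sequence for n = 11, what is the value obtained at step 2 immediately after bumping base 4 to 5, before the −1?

i=0: 11 = 2^(2 + 1) + 2 + 1 (b=2); 2→3: 3^(3 + 1) + 3 + 1 = 85; 85−1 = 84
i=1: 84 = 3^(3 + 1) + 3 (b=3); 3→4: 4^(4 + 1) + 4 = 1028; 1028−1 = 1027
i=2: 1027 = 4^(4 + 1) + 3 (b=4); 4→5: 5^(5 + 1) + 3 = 15628; 15628−1 = 15627

15628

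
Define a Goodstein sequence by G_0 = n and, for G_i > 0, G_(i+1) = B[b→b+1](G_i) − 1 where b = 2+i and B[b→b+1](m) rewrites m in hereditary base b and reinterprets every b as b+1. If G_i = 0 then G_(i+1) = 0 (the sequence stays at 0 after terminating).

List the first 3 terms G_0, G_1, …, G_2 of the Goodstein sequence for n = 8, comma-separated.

8, 80, 553

8 —HB2→ 2^(2 + 1) —bump→ 3^(3 + 1) = 81 —(−1)→ 80
80 —HB3→ 2·3^3 + 2·3^2 + 2·3 + 2 —bump→ 2·4^4 + 2·4^2 + 2·4 + 2 = 554 —(−1)→ 553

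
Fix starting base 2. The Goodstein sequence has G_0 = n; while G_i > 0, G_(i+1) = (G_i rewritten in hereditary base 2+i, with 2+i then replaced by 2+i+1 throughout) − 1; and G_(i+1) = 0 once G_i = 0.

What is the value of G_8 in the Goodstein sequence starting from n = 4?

211

base 2: 4 = 2^2; at 3: 3^3 = 27; next = 26
base 3: 26 = 2·3^2 + 2·3 + 2; at 4: 2·4^2 + 2·4 + 2 = 42; next = 41
base 4: 41 = 2·4^2 + 2·4 + 1; at 5: 2·5^2 + 2·5 + 1 = 61; next = 60
base 5: 60 = 2·5^2 + 2·5; at 6: 2·6^2 + 2·6 = 84; next = 83
base 6: 83 = 2·6^2 + 6 + 5; at 7: 2·7^2 + 7 + 5 = 110; next = 109
base 7: 109 = 2·7^2 + 7 + 4; at 8: 2·8^2 + 8 + 4 = 140; next = 139
base 8: 139 = 2·8^2 + 8 + 3; at 9: 2·9^2 + 9 + 3 = 174; next = 173
base 9: 173 = 2·9^2 + 9 + 2; at 10: 2·10^2 + 10 + 2 = 212; next = 211
base 10: 211 = 2·10^2 + 10 + 1; at 11: 2·11^2 + 11 + 1 = 254; next = 253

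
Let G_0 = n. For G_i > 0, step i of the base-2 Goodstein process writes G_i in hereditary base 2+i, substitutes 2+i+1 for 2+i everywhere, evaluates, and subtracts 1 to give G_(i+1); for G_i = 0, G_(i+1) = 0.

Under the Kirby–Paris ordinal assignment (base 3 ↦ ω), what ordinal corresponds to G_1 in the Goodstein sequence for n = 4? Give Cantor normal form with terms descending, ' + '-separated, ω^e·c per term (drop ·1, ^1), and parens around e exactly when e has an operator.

ω^2·2 + ω·2 + 2

base 2: 4 = 2^2; at 3: 3^3 = 27; next = 26
base 3: 26 = 2·3^2 + 2·3 + 2; at 4: 2·4^2 + 2·4 + 2 = 42; next = 41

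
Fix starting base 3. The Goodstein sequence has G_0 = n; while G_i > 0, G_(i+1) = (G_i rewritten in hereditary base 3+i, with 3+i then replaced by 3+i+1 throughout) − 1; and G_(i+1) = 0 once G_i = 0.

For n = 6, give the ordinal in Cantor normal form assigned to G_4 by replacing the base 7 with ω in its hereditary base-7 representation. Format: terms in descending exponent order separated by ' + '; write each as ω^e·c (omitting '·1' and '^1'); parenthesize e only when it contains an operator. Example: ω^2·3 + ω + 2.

ω

i=0: 6 = 2·3 (b=3); 3→4: 2·4 = 8; 8−1 = 7
i=1: 7 = 4 + 3 (b=4); 4→5: 5 + 3 = 8; 8−1 = 7
i=2: 7 = 5 + 2 (b=5); 5→6: 6 + 2 = 8; 8−1 = 7
i=3: 7 = 6 + 1 (b=6); 6→7: 7 + 1 = 8; 8−1 = 7
i=4: 7 = 7 (b=7); 7→8: 8 = 8; 8−1 = 7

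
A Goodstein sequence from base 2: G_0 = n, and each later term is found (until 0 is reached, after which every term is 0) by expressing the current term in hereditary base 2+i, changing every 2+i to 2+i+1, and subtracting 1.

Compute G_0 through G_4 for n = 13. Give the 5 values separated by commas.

step 0: 13 = 2^(2 + 1) + 2^2 + 1; sub 3 for 2: 3^(3 + 1) + 3^3 + 1; = 109; G_1 = 109−1 = 108
step 1: 108 = 3^(3 + 1) + 3^3; sub 4 for 3: 4^(4 + 1) + 4^4; = 1280; G_2 = 1280−1 = 1279
step 2: 1279 = 4^(4 + 1) + 3·4^3 + 3·4^2 + 3·4 + 3; sub 5 for 4: 5^(5 + 1) + 3·5^3 + 3·5^2 + 3·5 + 3; = 16093; G_3 = 16093−1 = 16092
step 3: 16092 = 5^(5 + 1) + 3·5^3 + 3·5^2 + 3·5 + 2; sub 6 for 5: 6^(6 + 1) + 3·6^3 + 3·6^2 + 3·6 + 2; = 280712; G_4 = 280712−1 = 280711

13, 108, 1279, 16092, 280711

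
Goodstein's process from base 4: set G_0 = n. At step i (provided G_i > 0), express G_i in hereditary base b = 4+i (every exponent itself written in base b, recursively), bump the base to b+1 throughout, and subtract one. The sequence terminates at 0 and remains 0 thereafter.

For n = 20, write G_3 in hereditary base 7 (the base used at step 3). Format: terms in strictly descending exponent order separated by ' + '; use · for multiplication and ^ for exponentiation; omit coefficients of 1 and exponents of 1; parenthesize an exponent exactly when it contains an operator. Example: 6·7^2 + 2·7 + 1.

7^2 + 2

[0] 20 ≡ 4^2 + 4 (base 4). Lift 5: 30. −1: 29.
[1] 29 ≡ 5^2 + 4 (base 5). Lift 6: 40. −1: 39.
[2] 39 ≡ 6^2 + 3 (base 6). Lift 7: 52. −1: 51.
[3] 51 ≡ 7^2 + 2 (base 7). Lift 8: 66. −1: 65.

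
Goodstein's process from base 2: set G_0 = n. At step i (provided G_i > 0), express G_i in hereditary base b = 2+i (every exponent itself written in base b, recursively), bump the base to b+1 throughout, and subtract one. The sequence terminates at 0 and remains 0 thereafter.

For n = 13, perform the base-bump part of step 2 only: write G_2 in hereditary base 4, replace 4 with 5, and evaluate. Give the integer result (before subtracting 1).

G_0 = 13. HB_2(13) = 2^(2 + 1) + 2^2 + 1. Bump = 109. G_1 = 108.
G_1 = 108. HB_3(108) = 3^(3 + 1) + 3^3. Bump = 1280. G_2 = 1279.
G_2 = 1279. HB_4(1279) = 4^(4 + 1) + 3·4^3 + 3·4^2 + 3·4 + 3. Bump = 16093. G_3 = 16092.

16093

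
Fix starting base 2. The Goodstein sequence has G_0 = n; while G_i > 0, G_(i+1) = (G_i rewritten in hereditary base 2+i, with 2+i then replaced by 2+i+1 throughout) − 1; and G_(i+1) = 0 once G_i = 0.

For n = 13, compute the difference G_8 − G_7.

96513216470

base 2: 13 = 2^(2 + 1) + 2^2 + 1; at 3: 3^(3 + 1) + 3^3 + 1 = 109; next = 108
base 3: 108 = 3^(3 + 1) + 3^3; at 4: 4^(4 + 1) + 4^4 = 1280; next = 1279
base 4: 1279 = 4^(4 + 1) + 3·4^3 + 3·4^2 + 3·4 + 3; at 5: 5^(5 + 1) + 3·5^3 + 3·5^2 + 3·5 + 3 = 16093; next = 16092
base 5: 16092 = 5^(5 + 1) + 3·5^3 + 3·5^2 + 3·5 + 2; at 6: 6^(6 + 1) + 3·6^3 + 3·6^2 + 3·6 + 2 = 280712; next = 280711
base 6: 280711 = 6^(6 + 1) + 3·6^3 + 3·6^2 + 3·6 + 1; at 7: 7^(7 + 1) + 3·7^3 + 3·7^2 + 3·7 + 1 = 5765999; next = 5765998
base 7: 5765998 = 7^(7 + 1) + 3·7^3 + 3·7^2 + 3·7; at 8: 8^(8 + 1) + 3·8^3 + 3·8^2 + 3·8 = 134219480; next = 134219479
base 8: 134219479 = 8^(8 + 1) + 3·8^3 + 3·8^2 + 2·8 + 7; at 9: 9^(9 + 1) + 3·9^3 + 3·9^2 + 2·9 + 7 = 3486786856; next = 3486786855
base 9: 3486786855 = 9^(9 + 1) + 3·9^3 + 3·9^2 + 2·9 + 6; at 10: 10^(10 + 1) + 3·10^3 + 3·10^2 + 2·10 + 6 = 100000003326; next = 100000003325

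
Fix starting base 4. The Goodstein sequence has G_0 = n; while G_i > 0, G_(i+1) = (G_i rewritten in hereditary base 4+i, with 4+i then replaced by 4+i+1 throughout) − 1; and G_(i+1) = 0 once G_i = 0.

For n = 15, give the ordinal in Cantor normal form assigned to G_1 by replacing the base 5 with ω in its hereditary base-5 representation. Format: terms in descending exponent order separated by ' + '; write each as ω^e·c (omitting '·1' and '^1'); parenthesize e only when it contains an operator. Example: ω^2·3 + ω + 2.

step 0: 15 = 3·4 + 3; sub 5 for 4: 3·5 + 3; = 18; G_1 = 18−1 = 17
step 1: 17 = 3·5 + 2; sub 6 for 5: 3·6 + 2; = 20; G_2 = 20−1 = 19

ω·3 + 2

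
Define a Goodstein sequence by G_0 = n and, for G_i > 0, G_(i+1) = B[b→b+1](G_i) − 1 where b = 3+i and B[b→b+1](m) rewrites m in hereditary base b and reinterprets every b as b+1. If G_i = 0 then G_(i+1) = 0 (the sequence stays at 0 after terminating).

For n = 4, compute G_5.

step 0: 4 = 3 + 1; sub 4 for 3: 4 + 1; = 5; G_1 = 5−1 = 4
step 1: 4 = 4; sub 5 for 4: 5; = 5; G_2 = 5−1 = 4
step 2: 4 = 4; sub 6 for 5: 4; = 4; G_3 = 4−1 = 3
step 3: 3 = 3; sub 7 for 6: 3; = 3; G_4 = 3−1 = 2
step 4: 2 = 2; sub 8 for 7: 2; = 2; G_5 = 2−1 = 1
step 5: 1 = 1; sub 9 for 8: 1; = 1; G_6 = 1−1 = 0

1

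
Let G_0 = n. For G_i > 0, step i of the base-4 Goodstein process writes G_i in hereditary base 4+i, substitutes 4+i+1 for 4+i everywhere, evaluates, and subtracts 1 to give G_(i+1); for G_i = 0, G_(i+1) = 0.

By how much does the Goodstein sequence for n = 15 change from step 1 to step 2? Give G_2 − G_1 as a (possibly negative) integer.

2

i=0: 15 = 3·4 + 3 (b=4); 4→5: 3·5 + 3 = 18; 18−1 = 17
i=1: 17 = 3·5 + 2 (b=5); 5→6: 3·6 + 2 = 20; 20−1 = 19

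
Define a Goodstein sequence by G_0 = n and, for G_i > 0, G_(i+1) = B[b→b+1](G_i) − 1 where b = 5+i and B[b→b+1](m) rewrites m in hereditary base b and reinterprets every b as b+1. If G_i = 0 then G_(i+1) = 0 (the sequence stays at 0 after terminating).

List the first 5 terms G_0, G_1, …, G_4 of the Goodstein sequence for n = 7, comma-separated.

G_0 = 7. HB_5(7) = 5 + 2. Bump = 8. G_1 = 7.
G_1 = 7. HB_6(7) = 6 + 1. Bump = 8. G_2 = 7.
G_2 = 7. HB_7(7) = 7. Bump = 8. G_3 = 7.
G_3 = 7. HB_8(7) = 7. Bump = 7. G_4 = 6.

7, 7, 7, 7, 6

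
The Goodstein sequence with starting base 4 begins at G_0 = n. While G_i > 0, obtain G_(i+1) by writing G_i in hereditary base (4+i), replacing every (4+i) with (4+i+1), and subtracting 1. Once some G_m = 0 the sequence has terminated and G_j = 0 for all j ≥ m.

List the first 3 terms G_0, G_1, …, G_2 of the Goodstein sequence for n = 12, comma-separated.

12, 14, 15

base 4: 12 = 3·4; at 5: 3·5 = 15; next = 14
base 5: 14 = 2·5 + 4; at 6: 2·6 + 4 = 16; next = 15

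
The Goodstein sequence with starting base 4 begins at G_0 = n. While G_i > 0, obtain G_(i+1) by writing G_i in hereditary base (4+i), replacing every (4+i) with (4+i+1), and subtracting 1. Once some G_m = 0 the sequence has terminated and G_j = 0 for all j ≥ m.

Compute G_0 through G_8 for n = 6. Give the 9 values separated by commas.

[0] 6 ≡ 4 + 2 (base 4). Lift 5: 7. −1: 6.
[1] 6 ≡ 5 + 1 (base 5). Lift 6: 7. −1: 6.
[2] 6 ≡ 6 (base 6). Lift 7: 7. −1: 6.
[3] 6 ≡ 6 (base 7). Lift 8: 6. −1: 5.
[4] 5 ≡ 5 (base 8). Lift 9: 5. −1: 4.
[5] 4 ≡ 4 (base 9). Lift 10: 4. −1: 3.
[6] 3 ≡ 3 (base 10). Lift 11: 3. −1: 2.
[7] 2 ≡ 2 (base 11). Lift 12: 2. −1: 1.

6, 6, 6, 6, 5, 4, 3, 2, 1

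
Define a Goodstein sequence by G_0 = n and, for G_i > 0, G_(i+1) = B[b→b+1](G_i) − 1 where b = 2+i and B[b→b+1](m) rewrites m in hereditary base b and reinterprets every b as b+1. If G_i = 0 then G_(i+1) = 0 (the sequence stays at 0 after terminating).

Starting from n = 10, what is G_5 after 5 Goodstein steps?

G_0 = 10. HB_2(10) = 2^(2 + 1) + 2. Bump = 84. G_1 = 83.
G_1 = 83. HB_3(83) = 3^(3 + 1) + 2. Bump = 1026. G_2 = 1025.
G_2 = 1025. HB_4(1025) = 4^(4 + 1) + 1. Bump = 15626. G_3 = 15625.
G_3 = 15625. HB_5(15625) = 5^(5 + 1). Bump = 279936. G_4 = 279935.
G_4 = 279935. HB_6(279935) = 5·6^6 + 5·6^5 + 5·6^4 + 5·6^3 + 5·6^2 + 5·6 + 5. Bump = 4215755. G_5 = 4215754.
G_5 = 4215754. HB_7(4215754) = 5·7^7 + 5·7^5 + 5·7^4 + 5·7^3 + 5·7^2 + 5·7 + 4. Bump = 84073324. G_6 = 84073323.

4215754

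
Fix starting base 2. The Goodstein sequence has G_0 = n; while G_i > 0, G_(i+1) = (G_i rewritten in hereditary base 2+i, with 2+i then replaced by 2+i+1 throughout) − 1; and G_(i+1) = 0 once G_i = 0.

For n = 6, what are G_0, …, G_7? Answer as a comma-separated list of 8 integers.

6 —HB2→ 2^2 + 2 —bump→ 3^3 + 3 = 30 —(−1)→ 29
29 —HB3→ 3^3 + 2 —bump→ 4^4 + 2 = 258 —(−1)→ 257
257 —HB4→ 4^4 + 1 —bump→ 5^5 + 1 = 3126 —(−1)→ 3125
3125 —HB5→ 5^5 —bump→ 6^6 = 46656 —(−1)→ 46655
46655 —HB6→ 5·6^5 + 5·6^4 + 5·6^3 + 5·6^2 + 5·6 + 5 —bump→ 5·7^5 + 5·7^4 + 5·7^3 + 5·7^2 + 5·7 + 5 = 98040 —(−1)→ 98039
98039 —HB7→ 5·7^5 + 5·7^4 + 5·7^3 + 5·7^2 + 5·7 + 4 —bump→ 5·8^5 + 5·8^4 + 5·8^3 + 5·8^2 + 5·8 + 4 = 187244 —(−1)→ 187243
187243 —HB8→ 5·8^5 + 5·8^4 + 5·8^3 + 5·8^2 + 5·8 + 3 —bump→ 5·9^5 + 5·9^4 + 5·9^3 + 5·9^2 + 5·9 + 3 = 332148 —(−1)→ 332147

6, 29, 257, 3125, 46655, 98039, 187243, 332147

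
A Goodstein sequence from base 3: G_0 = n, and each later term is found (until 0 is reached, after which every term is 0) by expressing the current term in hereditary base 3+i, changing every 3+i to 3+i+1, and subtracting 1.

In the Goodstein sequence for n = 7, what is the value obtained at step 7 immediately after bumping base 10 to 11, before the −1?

step 0: 7 = 2·3 + 1; sub 4 for 3: 2·4 + 1; = 9; G_1 = 9−1 = 8
step 1: 8 = 2·4; sub 5 for 4: 2·5; = 10; G_2 = 10−1 = 9
step 2: 9 = 5 + 4; sub 6 for 5: 6 + 4; = 10; G_3 = 10−1 = 9
step 3: 9 = 6 + 3; sub 7 for 6: 7 + 3; = 10; G_4 = 10−1 = 9
step 4: 9 = 7 + 2; sub 8 for 7: 8 + 2; = 10; G_5 = 10−1 = 9
step 5: 9 = 8 + 1; sub 9 for 8: 9 + 1; = 10; G_6 = 10−1 = 9
step 6: 9 = 9; sub 10 for 9: 10; = 10; G_7 = 10−1 = 9

9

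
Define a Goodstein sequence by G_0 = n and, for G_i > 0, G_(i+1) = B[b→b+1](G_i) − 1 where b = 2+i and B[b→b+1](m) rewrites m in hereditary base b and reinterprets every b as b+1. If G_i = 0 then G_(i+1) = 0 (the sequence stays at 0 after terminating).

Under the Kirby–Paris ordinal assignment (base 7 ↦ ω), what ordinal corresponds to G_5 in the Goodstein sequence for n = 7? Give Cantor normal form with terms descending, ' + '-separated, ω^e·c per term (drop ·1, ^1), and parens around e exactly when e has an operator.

ω^ω

G_0 = 7. HB_2(7) = 2^2 + 2 + 1. Bump = 31. G_1 = 30.
G_1 = 30. HB_3(30) = 3^3 + 3. Bump = 260. G_2 = 259.
G_2 = 259. HB_4(259) = 4^4 + 3. Bump = 3128. G_3 = 3127.
G_3 = 3127. HB_5(3127) = 5^5 + 2. Bump = 46658. G_4 = 46657.
G_4 = 46657. HB_6(46657) = 6^6 + 1. Bump = 823544. G_5 = 823543.
G_5 = 823543. HB_7(823543) = 7^7. Bump = 16777216. G_6 = 16777215.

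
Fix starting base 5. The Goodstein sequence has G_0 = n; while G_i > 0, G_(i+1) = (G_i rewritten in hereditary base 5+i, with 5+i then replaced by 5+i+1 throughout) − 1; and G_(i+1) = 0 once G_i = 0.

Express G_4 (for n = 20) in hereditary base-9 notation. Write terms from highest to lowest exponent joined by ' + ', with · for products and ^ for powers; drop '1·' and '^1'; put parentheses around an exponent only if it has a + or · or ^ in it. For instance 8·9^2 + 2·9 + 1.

[0] 20 ≡ 4·5 (base 5). Lift 6: 24. −1: 23.
[1] 23 ≡ 3·6 + 5 (base 6). Lift 7: 26. −1: 25.
[2] 25 ≡ 3·7 + 4 (base 7). Lift 8: 28. −1: 27.
[3] 27 ≡ 3·8 + 3 (base 8). Lift 9: 30. −1: 29.
[4] 29 ≡ 3·9 + 2 (base 9). Lift 10: 32. −1: 31.

3·9 + 2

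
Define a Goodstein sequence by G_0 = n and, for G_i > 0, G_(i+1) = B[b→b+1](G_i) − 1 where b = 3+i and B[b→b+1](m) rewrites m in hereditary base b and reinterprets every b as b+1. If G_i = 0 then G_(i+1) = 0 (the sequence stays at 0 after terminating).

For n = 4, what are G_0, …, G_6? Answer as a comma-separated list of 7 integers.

[0] 4 ≡ 3 + 1 (base 3). Lift 4: 5. −1: 4.
[1] 4 ≡ 4 (base 4). Lift 5: 5. −1: 4.
[2] 4 ≡ 4 (base 5). Lift 6: 4. −1: 3.
[3] 3 ≡ 3 (base 6). Lift 7: 3. −1: 2.
[4] 2 ≡ 2 (base 7). Lift 8: 2. −1: 1.
[5] 1 ≡ 1 (base 8). Lift 9: 1. −1: 0.

4, 4, 4, 3, 2, 1, 0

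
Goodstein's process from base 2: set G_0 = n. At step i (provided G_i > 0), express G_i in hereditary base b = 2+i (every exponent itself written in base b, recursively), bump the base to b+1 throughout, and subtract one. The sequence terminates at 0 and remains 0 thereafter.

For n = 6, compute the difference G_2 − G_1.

228

[0] 6 ≡ 2^2 + 2 (base 2). Lift 3: 30. −1: 29.
[1] 29 ≡ 3^3 + 2 (base 3). Lift 4: 258. −1: 257.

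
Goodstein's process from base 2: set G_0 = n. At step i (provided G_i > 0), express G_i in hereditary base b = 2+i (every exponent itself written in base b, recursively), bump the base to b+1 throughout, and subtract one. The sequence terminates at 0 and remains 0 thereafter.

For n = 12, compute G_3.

i=0: 12 = 2^(2 + 1) + 2^2 (b=2); 2→3: 3^(3 + 1) + 3^3 = 108; 108−1 = 107
i=1: 107 = 3^(3 + 1) + 2·3^2 + 2·3 + 2 (b=3); 3→4: 4^(4 + 1) + 2·4^2 + 2·4 + 2 = 1066; 1066−1 = 1065
i=2: 1065 = 4^(4 + 1) + 2·4^2 + 2·4 + 1 (b=4); 4→5: 5^(5 + 1) + 2·5^2 + 2·5 + 1 = 15686; 15686−1 = 15685

15685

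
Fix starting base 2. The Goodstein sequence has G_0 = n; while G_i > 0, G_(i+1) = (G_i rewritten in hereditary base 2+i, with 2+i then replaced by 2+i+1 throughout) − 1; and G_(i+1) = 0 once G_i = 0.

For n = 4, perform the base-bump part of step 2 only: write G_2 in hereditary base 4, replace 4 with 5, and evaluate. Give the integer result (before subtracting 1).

61

G_0=4  [base 2] 2^2  →[2↦3]→  3^3 = 27  −1 ⇒ G_1=26
G_1=26  [base 3] 2·3^2 + 2·3 + 2  →[3↦4]→  2·4^2 + 2·4 + 2 = 42  −1 ⇒ G_2=41
G_2=41  [base 4] 2·4^2 + 2·4 + 1  →[4↦5]→  2·5^2 + 2·5 + 1 = 61  −1 ⇒ G_3=60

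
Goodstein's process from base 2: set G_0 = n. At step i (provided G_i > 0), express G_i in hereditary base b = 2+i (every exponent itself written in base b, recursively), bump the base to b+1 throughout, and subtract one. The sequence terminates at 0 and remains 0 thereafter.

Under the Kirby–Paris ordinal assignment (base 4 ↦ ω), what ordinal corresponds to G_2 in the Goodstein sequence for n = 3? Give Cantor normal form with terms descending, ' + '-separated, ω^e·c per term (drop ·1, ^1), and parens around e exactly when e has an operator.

3

3 —HB2→ 2 + 1 —bump→ 3 + 1 = 4 —(−1)→ 3
3 —HB3→ 3 —bump→ 4 = 4 —(−1)→ 3
3 —HB4→ 3 —bump→ 3 = 3 —(−1)→ 2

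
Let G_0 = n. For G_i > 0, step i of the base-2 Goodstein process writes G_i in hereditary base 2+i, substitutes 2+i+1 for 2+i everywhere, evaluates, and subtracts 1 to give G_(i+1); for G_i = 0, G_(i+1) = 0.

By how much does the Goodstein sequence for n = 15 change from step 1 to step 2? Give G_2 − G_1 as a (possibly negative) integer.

i=0: 15 = 2^(2 + 1) + 2^2 + 2 + 1 (b=2); 2→3: 3^(3 + 1) + 3^3 + 3 + 1 = 112; 112−1 = 111
i=1: 111 = 3^(3 + 1) + 3^3 + 3 (b=3); 3→4: 4^(4 + 1) + 4^4 + 4 = 1284; 1284−1 = 1283

1172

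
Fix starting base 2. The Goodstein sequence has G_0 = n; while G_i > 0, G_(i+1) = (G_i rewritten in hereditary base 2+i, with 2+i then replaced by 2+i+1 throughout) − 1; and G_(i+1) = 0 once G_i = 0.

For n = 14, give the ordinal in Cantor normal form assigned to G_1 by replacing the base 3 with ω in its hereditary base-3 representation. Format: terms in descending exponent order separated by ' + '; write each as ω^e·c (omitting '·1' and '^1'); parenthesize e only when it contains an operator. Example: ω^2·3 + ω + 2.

i=0: 14 = 2^(2 + 1) + 2^2 + 2 (b=2); 2→3: 3^(3 + 1) + 3^3 + 3 = 111; 111−1 = 110
i=1: 110 = 3^(3 + 1) + 3^3 + 2 (b=3); 3→4: 4^(4 + 1) + 4^4 + 2 = 1282; 1282−1 = 1281

ω^(ω + 1) + ω^ω + 2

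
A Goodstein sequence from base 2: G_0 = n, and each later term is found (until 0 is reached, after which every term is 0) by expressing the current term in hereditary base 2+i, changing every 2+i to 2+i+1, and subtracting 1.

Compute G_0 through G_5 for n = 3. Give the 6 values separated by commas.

3 —HB2→ 2 + 1 —bump→ 3 + 1 = 4 —(−1)→ 3
3 —HB3→ 3 —bump→ 4 = 4 —(−1)→ 3
3 —HB4→ 3 —bump→ 3 = 3 —(−1)→ 2
2 —HB5→ 2 —bump→ 2 = 2 —(−1)→ 1
1 —HB6→ 1 —bump→ 1 = 1 —(−1)→ 0

3, 3, 3, 2, 1, 0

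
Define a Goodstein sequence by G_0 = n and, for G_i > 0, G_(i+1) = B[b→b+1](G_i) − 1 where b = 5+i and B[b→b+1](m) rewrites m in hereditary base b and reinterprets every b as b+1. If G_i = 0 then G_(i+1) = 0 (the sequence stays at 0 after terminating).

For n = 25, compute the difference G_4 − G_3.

4

(0) 25|_5 = 5^2 ↦ 6^2|_6 = 36 ⇒ 35
(1) 35|_6 = 5·6 + 5 ↦ 5·7 + 5|_7 = 40 ⇒ 39
(2) 39|_7 = 5·7 + 4 ↦ 5·8 + 4|_8 = 44 ⇒ 43
(3) 43|_8 = 5·8 + 3 ↦ 5·9 + 3|_9 = 48 ⇒ 47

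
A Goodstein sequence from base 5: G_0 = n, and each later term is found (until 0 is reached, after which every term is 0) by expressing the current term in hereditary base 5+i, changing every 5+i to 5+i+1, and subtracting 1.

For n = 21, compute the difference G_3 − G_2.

step 0: 21 = 4·5 + 1; sub 6 for 5: 4·6 + 1; = 25; G_1 = 25−1 = 24
step 1: 24 = 4·6; sub 7 for 6: 4·7; = 28; G_2 = 28−1 = 27
step 2: 27 = 3·7 + 6; sub 8 for 7: 3·8 + 6; = 30; G_3 = 30−1 = 29

2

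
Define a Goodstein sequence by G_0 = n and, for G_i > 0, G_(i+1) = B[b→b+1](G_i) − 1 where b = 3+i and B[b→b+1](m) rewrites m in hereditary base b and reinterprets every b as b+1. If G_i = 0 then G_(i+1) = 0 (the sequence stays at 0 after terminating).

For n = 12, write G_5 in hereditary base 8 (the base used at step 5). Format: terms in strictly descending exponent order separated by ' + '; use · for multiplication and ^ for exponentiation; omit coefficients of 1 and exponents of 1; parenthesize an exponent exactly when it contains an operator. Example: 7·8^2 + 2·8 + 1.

7·8 + 7

(0) 12|_3 = 3^2 + 3 ↦ 4^2 + 4|_4 = 20 ⇒ 19
(1) 19|_4 = 4^2 + 3 ↦ 5^2 + 3|_5 = 28 ⇒ 27
(2) 27|_5 = 5^2 + 2 ↦ 6^2 + 2|_6 = 38 ⇒ 37
(3) 37|_6 = 6^2 + 1 ↦ 7^2 + 1|_7 = 50 ⇒ 49
(4) 49|_7 = 7^2 ↦ 8^2|_8 = 64 ⇒ 63
(5) 63|_8 = 7·8 + 7 ↦ 7·9 + 7|_9 = 70 ⇒ 69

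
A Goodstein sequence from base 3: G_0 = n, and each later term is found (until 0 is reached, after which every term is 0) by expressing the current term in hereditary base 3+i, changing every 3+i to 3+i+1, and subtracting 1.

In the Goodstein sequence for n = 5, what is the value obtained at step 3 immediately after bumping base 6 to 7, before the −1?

G_0=5  [base 3] 3 + 2  →[3↦4]→  4 + 2 = 6  −1 ⇒ G_1=5
G_1=5  [base 4] 4 + 1  →[4↦5]→  5 + 1 = 6  −1 ⇒ G_2=5
G_2=5  [base 5] 5  →[5↦6]→  6 = 6  −1 ⇒ G_3=5
G_3=5  [base 6] 5  →[6↦7]→  5 = 5  −1 ⇒ G_4=4

5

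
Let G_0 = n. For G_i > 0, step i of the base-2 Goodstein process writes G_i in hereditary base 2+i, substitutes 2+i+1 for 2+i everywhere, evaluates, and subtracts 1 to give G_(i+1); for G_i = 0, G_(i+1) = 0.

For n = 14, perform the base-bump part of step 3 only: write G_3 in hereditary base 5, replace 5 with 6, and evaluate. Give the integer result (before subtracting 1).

326592

step 0: 14 = 2^(2 + 1) + 2^2 + 2; sub 3 for 2: 3^(3 + 1) + 3^3 + 3; = 111; G_1 = 111−1 = 110
step 1: 110 = 3^(3 + 1) + 3^3 + 2; sub 4 for 3: 4^(4 + 1) + 4^4 + 2; = 1282; G_2 = 1282−1 = 1281
step 2: 1281 = 4^(4 + 1) + 4^4 + 1; sub 5 for 4: 5^(5 + 1) + 5^5 + 1; = 18751; G_3 = 18751−1 = 18750
step 3: 18750 = 5^(5 + 1) + 5^5; sub 6 for 5: 6^(6 + 1) + 6^6; = 326592; G_4 = 326592−1 = 326591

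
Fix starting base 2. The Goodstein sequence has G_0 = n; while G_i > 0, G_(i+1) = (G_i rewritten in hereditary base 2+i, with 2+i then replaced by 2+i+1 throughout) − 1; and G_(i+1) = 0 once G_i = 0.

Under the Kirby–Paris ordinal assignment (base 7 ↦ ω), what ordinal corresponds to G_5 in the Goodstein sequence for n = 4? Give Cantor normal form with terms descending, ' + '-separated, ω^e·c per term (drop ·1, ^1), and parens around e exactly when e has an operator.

(0) 4|_2 = 2^2 ↦ 3^3|_3 = 27 ⇒ 26
(1) 26|_3 = 2·3^2 + 2·3 + 2 ↦ 2·4^2 + 2·4 + 2|_4 = 42 ⇒ 41
(2) 41|_4 = 2·4^2 + 2·4 + 1 ↦ 2·5^2 + 2·5 + 1|_5 = 61 ⇒ 60
(3) 60|_5 = 2·5^2 + 2·5 ↦ 2·6^2 + 2·6|_6 = 84 ⇒ 83
(4) 83|_6 = 2·6^2 + 6 + 5 ↦ 2·7^2 + 7 + 5|_7 = 110 ⇒ 109
(5) 109|_7 = 2·7^2 + 7 + 4 ↦ 2·8^2 + 8 + 4|_8 = 140 ⇒ 139

ω^2·2 + ω + 4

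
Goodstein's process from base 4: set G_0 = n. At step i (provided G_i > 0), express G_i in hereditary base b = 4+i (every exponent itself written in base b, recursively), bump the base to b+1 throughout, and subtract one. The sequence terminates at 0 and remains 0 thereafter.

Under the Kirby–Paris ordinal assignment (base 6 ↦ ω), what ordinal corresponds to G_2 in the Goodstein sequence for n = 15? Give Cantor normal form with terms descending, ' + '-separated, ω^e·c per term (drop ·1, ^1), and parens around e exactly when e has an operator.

step 0: 15 = 3·4 + 3; sub 5 for 4: 3·5 + 3; = 18; G_1 = 18−1 = 17
step 1: 17 = 3·5 + 2; sub 6 for 5: 3·6 + 2; = 20; G_2 = 20−1 = 19
step 2: 19 = 3·6 + 1; sub 7 for 6: 3·7 + 1; = 22; G_3 = 22−1 = 21

ω·3 + 1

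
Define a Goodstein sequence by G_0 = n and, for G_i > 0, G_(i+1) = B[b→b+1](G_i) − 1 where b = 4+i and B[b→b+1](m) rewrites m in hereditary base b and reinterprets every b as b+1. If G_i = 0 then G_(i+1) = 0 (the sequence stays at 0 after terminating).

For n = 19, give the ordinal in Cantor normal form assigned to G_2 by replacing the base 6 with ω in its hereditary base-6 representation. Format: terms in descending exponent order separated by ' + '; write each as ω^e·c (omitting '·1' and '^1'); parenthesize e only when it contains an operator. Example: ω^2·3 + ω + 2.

ω^2 + 1

[0] 19 ≡ 4^2 + 3 (base 4). Lift 5: 28. −1: 27.
[1] 27 ≡ 5^2 + 2 (base 5). Lift 6: 38. −1: 37.
[2] 37 ≡ 6^2 + 1 (base 6). Lift 7: 50. −1: 49.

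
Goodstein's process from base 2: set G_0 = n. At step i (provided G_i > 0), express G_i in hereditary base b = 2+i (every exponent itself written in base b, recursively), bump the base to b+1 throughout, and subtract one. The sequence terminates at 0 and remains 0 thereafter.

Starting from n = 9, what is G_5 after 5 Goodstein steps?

2471826

9 —HB2→ 2^(2 + 1) + 1 —bump→ 3^(3 + 1) + 1 = 82 —(−1)→ 81
81 —HB3→ 3^(3 + 1) —bump→ 4^(4 + 1) = 1024 —(−1)→ 1023
1023 —HB4→ 3·4^4 + 3·4^3 + 3·4^2 + 3·4 + 3 —bump→ 3·5^5 + 3·5^3 + 3·5^2 + 3·5 + 3 = 9843 —(−1)→ 9842
9842 —HB5→ 3·5^5 + 3·5^3 + 3·5^2 + 3·5 + 2 —bump→ 3·6^6 + 3·6^3 + 3·6^2 + 3·6 + 2 = 140744 —(−1)→ 140743
140743 —HB6→ 3·6^6 + 3·6^3 + 3·6^2 + 3·6 + 1 —bump→ 3·7^7 + 3·7^3 + 3·7^2 + 3·7 + 1 = 2471827 —(−1)→ 2471826
2471826 —HB7→ 3·7^7 + 3·7^3 + 3·7^2 + 3·7 —bump→ 3·8^8 + 3·8^3 + 3·8^2 + 3·8 = 50333400 —(−1)→ 50333399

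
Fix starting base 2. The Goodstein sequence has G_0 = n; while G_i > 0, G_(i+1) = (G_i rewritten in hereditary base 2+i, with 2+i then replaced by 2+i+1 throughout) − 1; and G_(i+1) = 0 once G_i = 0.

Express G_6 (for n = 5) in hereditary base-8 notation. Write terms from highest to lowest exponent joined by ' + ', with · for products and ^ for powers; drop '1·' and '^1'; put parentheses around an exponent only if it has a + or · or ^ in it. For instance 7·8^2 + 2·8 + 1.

step 0: 5 = 2^2 + 1; sub 3 for 2: 3^3 + 1; = 28; G_1 = 28−1 = 27
step 1: 27 = 3^3; sub 4 for 3: 4^4; = 256; G_2 = 256−1 = 255
step 2: 255 = 3·4^3 + 3·4^2 + 3·4 + 3; sub 5 for 4: 3·5^3 + 3·5^2 + 3·5 + 3; = 468; G_3 = 468−1 = 467
step 3: 467 = 3·5^3 + 3·5^2 + 3·5 + 2; sub 6 for 5: 3·6^3 + 3·6^2 + 3·6 + 2; = 776; G_4 = 776−1 = 775
step 4: 775 = 3·6^3 + 3·6^2 + 3·6 + 1; sub 7 for 6: 3·7^3 + 3·7^2 + 3·7 + 1; = 1198; G_5 = 1198−1 = 1197
step 5: 1197 = 3·7^3 + 3·7^2 + 3·7; sub 8 for 7: 3·8^3 + 3·8^2 + 3·8; = 1752; G_6 = 1752−1 = 1751
step 6: 1751 = 3·8^3 + 3·8^2 + 2·8 + 7; sub 9 for 8: 3·9^3 + 3·9^2 + 2·9 + 7; = 2455; G_7 = 2455−1 = 2454

3·8^3 + 3·8^2 + 2·8 + 7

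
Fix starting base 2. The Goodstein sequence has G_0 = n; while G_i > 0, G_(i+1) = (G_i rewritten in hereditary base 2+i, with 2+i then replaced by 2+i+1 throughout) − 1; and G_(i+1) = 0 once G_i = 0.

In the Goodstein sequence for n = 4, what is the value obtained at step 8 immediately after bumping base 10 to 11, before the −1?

(0) 4|_2 = 2^2 ↦ 3^3|_3 = 27 ⇒ 26
(1) 26|_3 = 2·3^2 + 2·3 + 2 ↦ 2·4^2 + 2·4 + 2|_4 = 42 ⇒ 41
(2) 41|_4 = 2·4^2 + 2·4 + 1 ↦ 2·5^2 + 2·5 + 1|_5 = 61 ⇒ 60
(3) 60|_5 = 2·5^2 + 2·5 ↦ 2·6^2 + 2·6|_6 = 84 ⇒ 83
(4) 83|_6 = 2·6^2 + 6 + 5 ↦ 2·7^2 + 7 + 5|_7 = 110 ⇒ 109
(5) 109|_7 = 2·7^2 + 7 + 4 ↦ 2·8^2 + 8 + 4|_8 = 140 ⇒ 139
(6) 139|_8 = 2·8^2 + 8 + 3 ↦ 2·9^2 + 9 + 3|_9 = 174 ⇒ 173
(7) 173|_9 = 2·9^2 + 9 + 2 ↦ 2·10^2 + 10 + 2|_10 = 212 ⇒ 211
(8) 211|_10 = 2·10^2 + 10 + 1 ↦ 2·11^2 + 11 + 1|_11 = 254 ⇒ 253

254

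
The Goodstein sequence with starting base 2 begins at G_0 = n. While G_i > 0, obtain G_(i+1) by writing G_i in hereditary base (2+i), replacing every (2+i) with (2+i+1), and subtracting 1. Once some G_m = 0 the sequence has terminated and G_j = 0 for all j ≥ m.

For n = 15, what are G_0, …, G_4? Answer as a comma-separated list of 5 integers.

15 —HB2→ 2^(2 + 1) + 2^2 + 2 + 1 —bump→ 3^(3 + 1) + 3^3 + 3 + 1 = 112 —(−1)→ 111
111 —HB3→ 3^(3 + 1) + 3^3 + 3 —bump→ 4^(4 + 1) + 4^4 + 4 = 1284 —(−1)→ 1283
1283 —HB4→ 4^(4 + 1) + 4^4 + 3 —bump→ 5^(5 + 1) + 5^5 + 3 = 18753 —(−1)→ 18752
18752 —HB5→ 5^(5 + 1) + 5^5 + 2 —bump→ 6^(6 + 1) + 6^6 + 2 = 326594 —(−1)→ 326593

15, 111, 1283, 18752, 326593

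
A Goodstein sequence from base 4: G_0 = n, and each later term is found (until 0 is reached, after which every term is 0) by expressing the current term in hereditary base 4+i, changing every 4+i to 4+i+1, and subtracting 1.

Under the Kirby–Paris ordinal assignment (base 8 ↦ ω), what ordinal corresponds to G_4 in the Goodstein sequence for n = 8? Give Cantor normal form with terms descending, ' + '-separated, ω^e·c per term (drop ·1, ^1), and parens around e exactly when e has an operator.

G_0 = 8. HB_4(8) = 2·4. Bump = 10. G_1 = 9.
G_1 = 9. HB_5(9) = 5 + 4. Bump = 10. G_2 = 9.
G_2 = 9. HB_6(9) = 6 + 3. Bump = 10. G_3 = 9.
G_3 = 9. HB_7(9) = 7 + 2. Bump = 10. G_4 = 9.
G_4 = 9. HB_8(9) = 8 + 1. Bump = 10. G_5 = 9.

ω + 1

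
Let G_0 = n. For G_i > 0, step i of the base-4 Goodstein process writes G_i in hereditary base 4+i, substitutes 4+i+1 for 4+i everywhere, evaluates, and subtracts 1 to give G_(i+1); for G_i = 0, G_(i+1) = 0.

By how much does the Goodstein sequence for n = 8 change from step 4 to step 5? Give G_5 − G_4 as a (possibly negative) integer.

0

base 4: 8 = 2·4; at 5: 2·5 = 10; next = 9
base 5: 9 = 5 + 4; at 6: 6 + 4 = 10; next = 9
base 6: 9 = 6 + 3; at 7: 7 + 3 = 10; next = 9
base 7: 9 = 7 + 2; at 8: 8 + 2 = 10; next = 9
base 8: 9 = 8 + 1; at 9: 9 + 1 = 10; next = 9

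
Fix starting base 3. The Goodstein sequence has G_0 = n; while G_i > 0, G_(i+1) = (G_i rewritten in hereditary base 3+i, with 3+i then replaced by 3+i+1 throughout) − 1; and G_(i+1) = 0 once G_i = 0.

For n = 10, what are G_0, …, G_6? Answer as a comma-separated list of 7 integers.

10, 16, 24, 27, 30, 33, 36

G_0=10  [base 3] 3^2 + 1  →[3↦4]→  4^2 + 1 = 17  −1 ⇒ G_1=16
G_1=16  [base 4] 4^2  →[4↦5]→  5^2 = 25  −1 ⇒ G_2=24
G_2=24  [base 5] 4·5 + 4  →[5↦6]→  4·6 + 4 = 28  −1 ⇒ G_3=27
G_3=27  [base 6] 4·6 + 3  →[6↦7]→  4·7 + 3 = 31  −1 ⇒ G_4=30
G_4=30  [base 7] 4·7 + 2  →[7↦8]→  4·8 + 2 = 34  −1 ⇒ G_5=33
G_5=33  [base 8] 4·8 + 1  →[8↦9]→  4·9 + 1 = 37  −1 ⇒ G_6=36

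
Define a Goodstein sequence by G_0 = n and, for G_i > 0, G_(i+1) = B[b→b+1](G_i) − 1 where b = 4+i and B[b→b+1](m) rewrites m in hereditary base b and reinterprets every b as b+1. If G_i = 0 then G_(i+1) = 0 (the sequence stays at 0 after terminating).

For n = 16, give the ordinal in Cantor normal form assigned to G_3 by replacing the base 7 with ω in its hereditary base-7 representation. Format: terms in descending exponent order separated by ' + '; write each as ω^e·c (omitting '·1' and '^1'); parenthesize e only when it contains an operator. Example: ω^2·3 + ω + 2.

[0] 16 ≡ 4^2 (base 4). Lift 5: 25. −1: 24.
[1] 24 ≡ 4·5 + 4 (base 5). Lift 6: 28. −1: 27.
[2] 27 ≡ 4·6 + 3 (base 6). Lift 7: 31. −1: 30.
[3] 30 ≡ 4·7 + 2 (base 7). Lift 8: 34. −1: 33.

ω·4 + 2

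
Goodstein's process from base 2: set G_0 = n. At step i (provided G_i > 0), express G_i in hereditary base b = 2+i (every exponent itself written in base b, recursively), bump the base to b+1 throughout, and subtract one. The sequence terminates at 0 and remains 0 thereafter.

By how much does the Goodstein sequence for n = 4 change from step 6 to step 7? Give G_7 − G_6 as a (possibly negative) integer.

base 2: 4 = 2^2; at 3: 3^3 = 27; next = 26
base 3: 26 = 2·3^2 + 2·3 + 2; at 4: 2·4^2 + 2·4 + 2 = 42; next = 41
base 4: 41 = 2·4^2 + 2·4 + 1; at 5: 2·5^2 + 2·5 + 1 = 61; next = 60
base 5: 60 = 2·5^2 + 2·5; at 6: 2·6^2 + 2·6 = 84; next = 83
base 6: 83 = 2·6^2 + 6 + 5; at 7: 2·7^2 + 7 + 5 = 110; next = 109
base 7: 109 = 2·7^2 + 7 + 4; at 8: 2·8^2 + 8 + 4 = 140; next = 139
base 8: 139 = 2·8^2 + 8 + 3; at 9: 2·9^2 + 9 + 3 = 174; next = 173

34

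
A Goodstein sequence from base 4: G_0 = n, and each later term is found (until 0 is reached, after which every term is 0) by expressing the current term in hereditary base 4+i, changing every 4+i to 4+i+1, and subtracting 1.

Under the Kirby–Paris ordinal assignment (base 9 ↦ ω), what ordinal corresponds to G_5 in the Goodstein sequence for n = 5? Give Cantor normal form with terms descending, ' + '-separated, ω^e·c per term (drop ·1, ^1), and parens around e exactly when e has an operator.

G_0 = 5. HB_4(5) = 4 + 1. Bump = 6. G_1 = 5.
G_1 = 5. HB_5(5) = 5. Bump = 6. G_2 = 5.
G_2 = 5. HB_6(5) = 5. Bump = 5. G_3 = 4.
G_3 = 4. HB_7(4) = 4. Bump = 4. G_4 = 3.
G_4 = 3. HB_8(3) = 3. Bump = 3. G_5 = 2.
G_5 = 2. HB_9(2) = 2. Bump = 2. G_6 = 1.

2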